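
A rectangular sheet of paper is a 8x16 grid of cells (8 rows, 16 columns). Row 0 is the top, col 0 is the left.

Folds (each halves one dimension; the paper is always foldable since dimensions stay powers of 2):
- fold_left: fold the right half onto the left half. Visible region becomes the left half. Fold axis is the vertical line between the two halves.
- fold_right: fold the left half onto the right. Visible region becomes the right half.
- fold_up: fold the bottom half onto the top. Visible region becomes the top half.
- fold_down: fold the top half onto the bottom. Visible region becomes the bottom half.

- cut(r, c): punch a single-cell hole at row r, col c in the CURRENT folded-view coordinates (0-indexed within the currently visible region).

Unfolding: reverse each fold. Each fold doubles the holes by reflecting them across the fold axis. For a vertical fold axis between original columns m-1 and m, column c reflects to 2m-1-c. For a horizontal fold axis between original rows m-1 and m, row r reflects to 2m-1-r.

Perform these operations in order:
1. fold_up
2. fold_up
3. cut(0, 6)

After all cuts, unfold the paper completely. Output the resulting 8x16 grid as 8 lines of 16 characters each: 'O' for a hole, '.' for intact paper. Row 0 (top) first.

Answer: ......O.........
................
................
......O.........
......O.........
................
................
......O.........

Derivation:
Op 1 fold_up: fold axis h@4; visible region now rows[0,4) x cols[0,16) = 4x16
Op 2 fold_up: fold axis h@2; visible region now rows[0,2) x cols[0,16) = 2x16
Op 3 cut(0, 6): punch at orig (0,6); cuts so far [(0, 6)]; region rows[0,2) x cols[0,16) = 2x16
Unfold 1 (reflect across h@2): 2 holes -> [(0, 6), (3, 6)]
Unfold 2 (reflect across h@4): 4 holes -> [(0, 6), (3, 6), (4, 6), (7, 6)]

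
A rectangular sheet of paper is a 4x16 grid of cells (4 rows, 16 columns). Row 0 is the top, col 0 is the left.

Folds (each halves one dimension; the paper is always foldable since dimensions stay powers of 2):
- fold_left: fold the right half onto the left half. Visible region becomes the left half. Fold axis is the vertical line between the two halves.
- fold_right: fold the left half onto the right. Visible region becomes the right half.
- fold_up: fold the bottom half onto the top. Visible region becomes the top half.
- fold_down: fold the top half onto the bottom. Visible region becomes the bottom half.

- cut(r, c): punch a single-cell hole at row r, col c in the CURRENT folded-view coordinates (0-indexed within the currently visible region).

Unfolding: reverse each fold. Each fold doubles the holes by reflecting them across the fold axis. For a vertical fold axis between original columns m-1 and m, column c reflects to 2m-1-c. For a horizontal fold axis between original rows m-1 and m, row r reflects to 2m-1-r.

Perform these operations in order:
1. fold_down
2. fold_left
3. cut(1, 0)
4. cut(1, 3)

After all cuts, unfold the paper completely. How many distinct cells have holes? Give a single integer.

Answer: 8

Derivation:
Op 1 fold_down: fold axis h@2; visible region now rows[2,4) x cols[0,16) = 2x16
Op 2 fold_left: fold axis v@8; visible region now rows[2,4) x cols[0,8) = 2x8
Op 3 cut(1, 0): punch at orig (3,0); cuts so far [(3, 0)]; region rows[2,4) x cols[0,8) = 2x8
Op 4 cut(1, 3): punch at orig (3,3); cuts so far [(3, 0), (3, 3)]; region rows[2,4) x cols[0,8) = 2x8
Unfold 1 (reflect across v@8): 4 holes -> [(3, 0), (3, 3), (3, 12), (3, 15)]
Unfold 2 (reflect across h@2): 8 holes -> [(0, 0), (0, 3), (0, 12), (0, 15), (3, 0), (3, 3), (3, 12), (3, 15)]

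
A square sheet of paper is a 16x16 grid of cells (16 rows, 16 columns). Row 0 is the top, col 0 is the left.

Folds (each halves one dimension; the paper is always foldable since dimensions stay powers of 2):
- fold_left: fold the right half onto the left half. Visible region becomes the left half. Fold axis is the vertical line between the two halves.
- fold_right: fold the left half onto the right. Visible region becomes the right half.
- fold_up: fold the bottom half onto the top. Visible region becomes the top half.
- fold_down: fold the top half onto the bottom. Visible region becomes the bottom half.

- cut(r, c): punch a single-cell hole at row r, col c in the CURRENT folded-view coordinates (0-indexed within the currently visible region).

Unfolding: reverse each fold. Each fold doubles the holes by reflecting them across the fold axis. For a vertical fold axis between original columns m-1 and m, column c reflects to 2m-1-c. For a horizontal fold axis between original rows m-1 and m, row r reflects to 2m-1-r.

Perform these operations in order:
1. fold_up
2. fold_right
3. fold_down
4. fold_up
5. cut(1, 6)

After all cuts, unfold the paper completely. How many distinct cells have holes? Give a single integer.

Answer: 16

Derivation:
Op 1 fold_up: fold axis h@8; visible region now rows[0,8) x cols[0,16) = 8x16
Op 2 fold_right: fold axis v@8; visible region now rows[0,8) x cols[8,16) = 8x8
Op 3 fold_down: fold axis h@4; visible region now rows[4,8) x cols[8,16) = 4x8
Op 4 fold_up: fold axis h@6; visible region now rows[4,6) x cols[8,16) = 2x8
Op 5 cut(1, 6): punch at orig (5,14); cuts so far [(5, 14)]; region rows[4,6) x cols[8,16) = 2x8
Unfold 1 (reflect across h@6): 2 holes -> [(5, 14), (6, 14)]
Unfold 2 (reflect across h@4): 4 holes -> [(1, 14), (2, 14), (5, 14), (6, 14)]
Unfold 3 (reflect across v@8): 8 holes -> [(1, 1), (1, 14), (2, 1), (2, 14), (5, 1), (5, 14), (6, 1), (6, 14)]
Unfold 4 (reflect across h@8): 16 holes -> [(1, 1), (1, 14), (2, 1), (2, 14), (5, 1), (5, 14), (6, 1), (6, 14), (9, 1), (9, 14), (10, 1), (10, 14), (13, 1), (13, 14), (14, 1), (14, 14)]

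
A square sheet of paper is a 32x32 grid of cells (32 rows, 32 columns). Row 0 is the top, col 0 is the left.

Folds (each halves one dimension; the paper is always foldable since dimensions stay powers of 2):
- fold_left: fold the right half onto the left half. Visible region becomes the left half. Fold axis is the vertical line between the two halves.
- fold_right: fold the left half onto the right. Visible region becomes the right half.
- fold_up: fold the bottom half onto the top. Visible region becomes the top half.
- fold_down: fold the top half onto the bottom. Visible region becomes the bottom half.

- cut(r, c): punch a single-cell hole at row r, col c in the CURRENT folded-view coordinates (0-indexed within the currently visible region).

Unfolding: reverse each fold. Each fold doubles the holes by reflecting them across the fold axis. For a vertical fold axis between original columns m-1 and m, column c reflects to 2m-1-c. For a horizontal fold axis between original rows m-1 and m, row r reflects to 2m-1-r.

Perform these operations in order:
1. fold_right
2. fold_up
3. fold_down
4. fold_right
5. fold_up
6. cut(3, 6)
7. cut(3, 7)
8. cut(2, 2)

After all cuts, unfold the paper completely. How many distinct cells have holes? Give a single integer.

Op 1 fold_right: fold axis v@16; visible region now rows[0,32) x cols[16,32) = 32x16
Op 2 fold_up: fold axis h@16; visible region now rows[0,16) x cols[16,32) = 16x16
Op 3 fold_down: fold axis h@8; visible region now rows[8,16) x cols[16,32) = 8x16
Op 4 fold_right: fold axis v@24; visible region now rows[8,16) x cols[24,32) = 8x8
Op 5 fold_up: fold axis h@12; visible region now rows[8,12) x cols[24,32) = 4x8
Op 6 cut(3, 6): punch at orig (11,30); cuts so far [(11, 30)]; region rows[8,12) x cols[24,32) = 4x8
Op 7 cut(3, 7): punch at orig (11,31); cuts so far [(11, 30), (11, 31)]; region rows[8,12) x cols[24,32) = 4x8
Op 8 cut(2, 2): punch at orig (10,26); cuts so far [(10, 26), (11, 30), (11, 31)]; region rows[8,12) x cols[24,32) = 4x8
Unfold 1 (reflect across h@12): 6 holes -> [(10, 26), (11, 30), (11, 31), (12, 30), (12, 31), (13, 26)]
Unfold 2 (reflect across v@24): 12 holes -> [(10, 21), (10, 26), (11, 16), (11, 17), (11, 30), (11, 31), (12, 16), (12, 17), (12, 30), (12, 31), (13, 21), (13, 26)]
Unfold 3 (reflect across h@8): 24 holes -> [(2, 21), (2, 26), (3, 16), (3, 17), (3, 30), (3, 31), (4, 16), (4, 17), (4, 30), (4, 31), (5, 21), (5, 26), (10, 21), (10, 26), (11, 16), (11, 17), (11, 30), (11, 31), (12, 16), (12, 17), (12, 30), (12, 31), (13, 21), (13, 26)]
Unfold 4 (reflect across h@16): 48 holes -> [(2, 21), (2, 26), (3, 16), (3, 17), (3, 30), (3, 31), (4, 16), (4, 17), (4, 30), (4, 31), (5, 21), (5, 26), (10, 21), (10, 26), (11, 16), (11, 17), (11, 30), (11, 31), (12, 16), (12, 17), (12, 30), (12, 31), (13, 21), (13, 26), (18, 21), (18, 26), (19, 16), (19, 17), (19, 30), (19, 31), (20, 16), (20, 17), (20, 30), (20, 31), (21, 21), (21, 26), (26, 21), (26, 26), (27, 16), (27, 17), (27, 30), (27, 31), (28, 16), (28, 17), (28, 30), (28, 31), (29, 21), (29, 26)]
Unfold 5 (reflect across v@16): 96 holes -> [(2, 5), (2, 10), (2, 21), (2, 26), (3, 0), (3, 1), (3, 14), (3, 15), (3, 16), (3, 17), (3, 30), (3, 31), (4, 0), (4, 1), (4, 14), (4, 15), (4, 16), (4, 17), (4, 30), (4, 31), (5, 5), (5, 10), (5, 21), (5, 26), (10, 5), (10, 10), (10, 21), (10, 26), (11, 0), (11, 1), (11, 14), (11, 15), (11, 16), (11, 17), (11, 30), (11, 31), (12, 0), (12, 1), (12, 14), (12, 15), (12, 16), (12, 17), (12, 30), (12, 31), (13, 5), (13, 10), (13, 21), (13, 26), (18, 5), (18, 10), (18, 21), (18, 26), (19, 0), (19, 1), (19, 14), (19, 15), (19, 16), (19, 17), (19, 30), (19, 31), (20, 0), (20, 1), (20, 14), (20, 15), (20, 16), (20, 17), (20, 30), (20, 31), (21, 5), (21, 10), (21, 21), (21, 26), (26, 5), (26, 10), (26, 21), (26, 26), (27, 0), (27, 1), (27, 14), (27, 15), (27, 16), (27, 17), (27, 30), (27, 31), (28, 0), (28, 1), (28, 14), (28, 15), (28, 16), (28, 17), (28, 30), (28, 31), (29, 5), (29, 10), (29, 21), (29, 26)]

Answer: 96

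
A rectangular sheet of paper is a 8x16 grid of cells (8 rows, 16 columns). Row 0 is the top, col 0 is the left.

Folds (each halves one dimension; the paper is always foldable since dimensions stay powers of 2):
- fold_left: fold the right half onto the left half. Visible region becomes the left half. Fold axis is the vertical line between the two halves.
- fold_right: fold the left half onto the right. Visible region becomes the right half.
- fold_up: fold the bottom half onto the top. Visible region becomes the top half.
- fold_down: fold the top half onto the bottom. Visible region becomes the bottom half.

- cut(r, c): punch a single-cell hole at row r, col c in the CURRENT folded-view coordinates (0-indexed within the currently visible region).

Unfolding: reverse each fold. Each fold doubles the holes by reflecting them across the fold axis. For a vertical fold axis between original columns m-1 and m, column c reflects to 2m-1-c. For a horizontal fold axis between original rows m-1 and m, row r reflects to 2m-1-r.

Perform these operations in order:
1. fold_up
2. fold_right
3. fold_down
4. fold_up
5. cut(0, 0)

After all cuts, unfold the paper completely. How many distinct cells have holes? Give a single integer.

Answer: 16

Derivation:
Op 1 fold_up: fold axis h@4; visible region now rows[0,4) x cols[0,16) = 4x16
Op 2 fold_right: fold axis v@8; visible region now rows[0,4) x cols[8,16) = 4x8
Op 3 fold_down: fold axis h@2; visible region now rows[2,4) x cols[8,16) = 2x8
Op 4 fold_up: fold axis h@3; visible region now rows[2,3) x cols[8,16) = 1x8
Op 5 cut(0, 0): punch at orig (2,8); cuts so far [(2, 8)]; region rows[2,3) x cols[8,16) = 1x8
Unfold 1 (reflect across h@3): 2 holes -> [(2, 8), (3, 8)]
Unfold 2 (reflect across h@2): 4 holes -> [(0, 8), (1, 8), (2, 8), (3, 8)]
Unfold 3 (reflect across v@8): 8 holes -> [(0, 7), (0, 8), (1, 7), (1, 8), (2, 7), (2, 8), (3, 7), (3, 8)]
Unfold 4 (reflect across h@4): 16 holes -> [(0, 7), (0, 8), (1, 7), (1, 8), (2, 7), (2, 8), (3, 7), (3, 8), (4, 7), (4, 8), (5, 7), (5, 8), (6, 7), (6, 8), (7, 7), (7, 8)]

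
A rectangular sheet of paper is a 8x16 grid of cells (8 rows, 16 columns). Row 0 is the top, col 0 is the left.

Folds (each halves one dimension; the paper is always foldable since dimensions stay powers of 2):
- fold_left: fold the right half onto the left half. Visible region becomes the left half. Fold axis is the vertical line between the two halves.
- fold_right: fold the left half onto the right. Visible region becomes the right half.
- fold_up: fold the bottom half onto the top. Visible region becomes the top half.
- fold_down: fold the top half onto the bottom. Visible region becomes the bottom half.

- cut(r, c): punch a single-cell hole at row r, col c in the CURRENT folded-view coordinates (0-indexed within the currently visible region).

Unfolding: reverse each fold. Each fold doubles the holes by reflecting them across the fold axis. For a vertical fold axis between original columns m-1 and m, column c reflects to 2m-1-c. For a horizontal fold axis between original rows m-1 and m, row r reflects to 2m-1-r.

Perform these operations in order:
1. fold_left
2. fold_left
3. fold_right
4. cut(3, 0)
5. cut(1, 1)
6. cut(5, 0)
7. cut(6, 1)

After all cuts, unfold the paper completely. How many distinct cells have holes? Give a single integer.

Answer: 32

Derivation:
Op 1 fold_left: fold axis v@8; visible region now rows[0,8) x cols[0,8) = 8x8
Op 2 fold_left: fold axis v@4; visible region now rows[0,8) x cols[0,4) = 8x4
Op 3 fold_right: fold axis v@2; visible region now rows[0,8) x cols[2,4) = 8x2
Op 4 cut(3, 0): punch at orig (3,2); cuts so far [(3, 2)]; region rows[0,8) x cols[2,4) = 8x2
Op 5 cut(1, 1): punch at orig (1,3); cuts so far [(1, 3), (3, 2)]; region rows[0,8) x cols[2,4) = 8x2
Op 6 cut(5, 0): punch at orig (5,2); cuts so far [(1, 3), (3, 2), (5, 2)]; region rows[0,8) x cols[2,4) = 8x2
Op 7 cut(6, 1): punch at orig (6,3); cuts so far [(1, 3), (3, 2), (5, 2), (6, 3)]; region rows[0,8) x cols[2,4) = 8x2
Unfold 1 (reflect across v@2): 8 holes -> [(1, 0), (1, 3), (3, 1), (3, 2), (5, 1), (5, 2), (6, 0), (6, 3)]
Unfold 2 (reflect across v@4): 16 holes -> [(1, 0), (1, 3), (1, 4), (1, 7), (3, 1), (3, 2), (3, 5), (3, 6), (5, 1), (5, 2), (5, 5), (5, 6), (6, 0), (6, 3), (6, 4), (6, 7)]
Unfold 3 (reflect across v@8): 32 holes -> [(1, 0), (1, 3), (1, 4), (1, 7), (1, 8), (1, 11), (1, 12), (1, 15), (3, 1), (3, 2), (3, 5), (3, 6), (3, 9), (3, 10), (3, 13), (3, 14), (5, 1), (5, 2), (5, 5), (5, 6), (5, 9), (5, 10), (5, 13), (5, 14), (6, 0), (6, 3), (6, 4), (6, 7), (6, 8), (6, 11), (6, 12), (6, 15)]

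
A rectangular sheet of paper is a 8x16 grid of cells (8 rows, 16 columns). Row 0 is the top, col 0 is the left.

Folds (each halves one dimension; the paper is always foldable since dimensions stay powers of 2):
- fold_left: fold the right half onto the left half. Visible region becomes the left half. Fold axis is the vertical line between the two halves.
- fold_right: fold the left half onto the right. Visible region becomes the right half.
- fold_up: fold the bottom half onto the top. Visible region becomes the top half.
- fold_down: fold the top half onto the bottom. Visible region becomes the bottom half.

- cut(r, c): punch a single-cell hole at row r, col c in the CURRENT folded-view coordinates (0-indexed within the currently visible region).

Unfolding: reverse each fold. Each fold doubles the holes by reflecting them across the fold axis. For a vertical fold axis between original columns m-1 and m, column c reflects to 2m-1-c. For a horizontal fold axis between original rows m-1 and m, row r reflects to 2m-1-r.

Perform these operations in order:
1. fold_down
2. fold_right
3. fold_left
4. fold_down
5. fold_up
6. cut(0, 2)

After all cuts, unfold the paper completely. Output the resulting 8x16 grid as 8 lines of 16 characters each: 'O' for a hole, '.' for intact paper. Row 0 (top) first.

Answer: ..O..O....O..O..
..O..O....O..O..
..O..O....O..O..
..O..O....O..O..
..O..O....O..O..
..O..O....O..O..
..O..O....O..O..
..O..O....O..O..

Derivation:
Op 1 fold_down: fold axis h@4; visible region now rows[4,8) x cols[0,16) = 4x16
Op 2 fold_right: fold axis v@8; visible region now rows[4,8) x cols[8,16) = 4x8
Op 3 fold_left: fold axis v@12; visible region now rows[4,8) x cols[8,12) = 4x4
Op 4 fold_down: fold axis h@6; visible region now rows[6,8) x cols[8,12) = 2x4
Op 5 fold_up: fold axis h@7; visible region now rows[6,7) x cols[8,12) = 1x4
Op 6 cut(0, 2): punch at orig (6,10); cuts so far [(6, 10)]; region rows[6,7) x cols[8,12) = 1x4
Unfold 1 (reflect across h@7): 2 holes -> [(6, 10), (7, 10)]
Unfold 2 (reflect across h@6): 4 holes -> [(4, 10), (5, 10), (6, 10), (7, 10)]
Unfold 3 (reflect across v@12): 8 holes -> [(4, 10), (4, 13), (5, 10), (5, 13), (6, 10), (6, 13), (7, 10), (7, 13)]
Unfold 4 (reflect across v@8): 16 holes -> [(4, 2), (4, 5), (4, 10), (4, 13), (5, 2), (5, 5), (5, 10), (5, 13), (6, 2), (6, 5), (6, 10), (6, 13), (7, 2), (7, 5), (7, 10), (7, 13)]
Unfold 5 (reflect across h@4): 32 holes -> [(0, 2), (0, 5), (0, 10), (0, 13), (1, 2), (1, 5), (1, 10), (1, 13), (2, 2), (2, 5), (2, 10), (2, 13), (3, 2), (3, 5), (3, 10), (3, 13), (4, 2), (4, 5), (4, 10), (4, 13), (5, 2), (5, 5), (5, 10), (5, 13), (6, 2), (6, 5), (6, 10), (6, 13), (7, 2), (7, 5), (7, 10), (7, 13)]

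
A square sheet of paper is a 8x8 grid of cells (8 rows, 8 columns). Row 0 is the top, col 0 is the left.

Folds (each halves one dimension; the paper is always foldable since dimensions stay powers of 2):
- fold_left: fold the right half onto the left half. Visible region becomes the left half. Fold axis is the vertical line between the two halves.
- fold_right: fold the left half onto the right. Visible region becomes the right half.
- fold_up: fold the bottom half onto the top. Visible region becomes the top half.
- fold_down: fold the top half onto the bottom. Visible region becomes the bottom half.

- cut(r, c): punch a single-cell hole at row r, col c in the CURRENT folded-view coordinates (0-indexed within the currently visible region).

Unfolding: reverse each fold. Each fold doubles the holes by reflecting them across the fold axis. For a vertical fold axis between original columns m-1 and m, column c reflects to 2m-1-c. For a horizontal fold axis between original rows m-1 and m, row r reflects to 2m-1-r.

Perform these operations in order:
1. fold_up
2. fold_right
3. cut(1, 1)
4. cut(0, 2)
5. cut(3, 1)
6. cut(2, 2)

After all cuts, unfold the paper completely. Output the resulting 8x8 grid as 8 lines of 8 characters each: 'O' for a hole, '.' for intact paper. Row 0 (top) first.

Answer: .O....O.
..O..O..
.O....O.
..O..O..
..O..O..
.O....O.
..O..O..
.O....O.

Derivation:
Op 1 fold_up: fold axis h@4; visible region now rows[0,4) x cols[0,8) = 4x8
Op 2 fold_right: fold axis v@4; visible region now rows[0,4) x cols[4,8) = 4x4
Op 3 cut(1, 1): punch at orig (1,5); cuts so far [(1, 5)]; region rows[0,4) x cols[4,8) = 4x4
Op 4 cut(0, 2): punch at orig (0,6); cuts so far [(0, 6), (1, 5)]; region rows[0,4) x cols[4,8) = 4x4
Op 5 cut(3, 1): punch at orig (3,5); cuts so far [(0, 6), (1, 5), (3, 5)]; region rows[0,4) x cols[4,8) = 4x4
Op 6 cut(2, 2): punch at orig (2,6); cuts so far [(0, 6), (1, 5), (2, 6), (3, 5)]; region rows[0,4) x cols[4,8) = 4x4
Unfold 1 (reflect across v@4): 8 holes -> [(0, 1), (0, 6), (1, 2), (1, 5), (2, 1), (2, 6), (3, 2), (3, 5)]
Unfold 2 (reflect across h@4): 16 holes -> [(0, 1), (0, 6), (1, 2), (1, 5), (2, 1), (2, 6), (3, 2), (3, 5), (4, 2), (4, 5), (5, 1), (5, 6), (6, 2), (6, 5), (7, 1), (7, 6)]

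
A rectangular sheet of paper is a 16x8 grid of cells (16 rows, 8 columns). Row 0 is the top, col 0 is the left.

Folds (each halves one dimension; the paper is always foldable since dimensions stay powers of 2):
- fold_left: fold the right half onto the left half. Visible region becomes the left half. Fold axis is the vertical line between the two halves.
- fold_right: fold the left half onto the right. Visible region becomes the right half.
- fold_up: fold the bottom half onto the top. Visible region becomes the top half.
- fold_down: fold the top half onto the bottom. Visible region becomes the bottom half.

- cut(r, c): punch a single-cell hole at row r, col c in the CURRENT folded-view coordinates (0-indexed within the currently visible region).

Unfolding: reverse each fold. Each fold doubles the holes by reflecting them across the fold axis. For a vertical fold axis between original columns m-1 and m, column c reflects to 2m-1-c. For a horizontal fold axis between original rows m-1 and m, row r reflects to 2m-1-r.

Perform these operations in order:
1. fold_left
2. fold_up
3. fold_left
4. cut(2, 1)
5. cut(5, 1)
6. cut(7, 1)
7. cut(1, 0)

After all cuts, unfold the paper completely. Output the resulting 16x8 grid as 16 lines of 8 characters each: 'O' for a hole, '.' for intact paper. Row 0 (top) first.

Op 1 fold_left: fold axis v@4; visible region now rows[0,16) x cols[0,4) = 16x4
Op 2 fold_up: fold axis h@8; visible region now rows[0,8) x cols[0,4) = 8x4
Op 3 fold_left: fold axis v@2; visible region now rows[0,8) x cols[0,2) = 8x2
Op 4 cut(2, 1): punch at orig (2,1); cuts so far [(2, 1)]; region rows[0,8) x cols[0,2) = 8x2
Op 5 cut(5, 1): punch at orig (5,1); cuts so far [(2, 1), (5, 1)]; region rows[0,8) x cols[0,2) = 8x2
Op 6 cut(7, 1): punch at orig (7,1); cuts so far [(2, 1), (5, 1), (7, 1)]; region rows[0,8) x cols[0,2) = 8x2
Op 7 cut(1, 0): punch at orig (1,0); cuts so far [(1, 0), (2, 1), (5, 1), (7, 1)]; region rows[0,8) x cols[0,2) = 8x2
Unfold 1 (reflect across v@2): 8 holes -> [(1, 0), (1, 3), (2, 1), (2, 2), (5, 1), (5, 2), (7, 1), (7, 2)]
Unfold 2 (reflect across h@8): 16 holes -> [(1, 0), (1, 3), (2, 1), (2, 2), (5, 1), (5, 2), (7, 1), (7, 2), (8, 1), (8, 2), (10, 1), (10, 2), (13, 1), (13, 2), (14, 0), (14, 3)]
Unfold 3 (reflect across v@4): 32 holes -> [(1, 0), (1, 3), (1, 4), (1, 7), (2, 1), (2, 2), (2, 5), (2, 6), (5, 1), (5, 2), (5, 5), (5, 6), (7, 1), (7, 2), (7, 5), (7, 6), (8, 1), (8, 2), (8, 5), (8, 6), (10, 1), (10, 2), (10, 5), (10, 6), (13, 1), (13, 2), (13, 5), (13, 6), (14, 0), (14, 3), (14, 4), (14, 7)]

Answer: ........
O..OO..O
.OO..OO.
........
........
.OO..OO.
........
.OO..OO.
.OO..OO.
........
.OO..OO.
........
........
.OO..OO.
O..OO..O
........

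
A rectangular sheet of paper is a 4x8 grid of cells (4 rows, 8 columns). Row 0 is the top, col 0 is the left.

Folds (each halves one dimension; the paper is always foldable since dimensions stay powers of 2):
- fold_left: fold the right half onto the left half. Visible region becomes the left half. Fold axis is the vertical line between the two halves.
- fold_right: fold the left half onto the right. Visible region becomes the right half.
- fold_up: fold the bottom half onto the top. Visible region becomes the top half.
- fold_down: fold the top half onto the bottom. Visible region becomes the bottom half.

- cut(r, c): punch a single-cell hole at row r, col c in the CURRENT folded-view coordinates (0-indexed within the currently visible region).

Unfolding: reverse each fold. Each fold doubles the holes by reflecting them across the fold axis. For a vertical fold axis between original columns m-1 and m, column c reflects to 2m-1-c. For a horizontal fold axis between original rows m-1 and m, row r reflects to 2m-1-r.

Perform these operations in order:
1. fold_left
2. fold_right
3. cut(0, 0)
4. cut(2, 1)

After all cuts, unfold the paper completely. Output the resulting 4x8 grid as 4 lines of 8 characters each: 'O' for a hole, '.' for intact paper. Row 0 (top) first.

Answer: .OO..OO.
........
O..OO..O
........

Derivation:
Op 1 fold_left: fold axis v@4; visible region now rows[0,4) x cols[0,4) = 4x4
Op 2 fold_right: fold axis v@2; visible region now rows[0,4) x cols[2,4) = 4x2
Op 3 cut(0, 0): punch at orig (0,2); cuts so far [(0, 2)]; region rows[0,4) x cols[2,4) = 4x2
Op 4 cut(2, 1): punch at orig (2,3); cuts so far [(0, 2), (2, 3)]; region rows[0,4) x cols[2,4) = 4x2
Unfold 1 (reflect across v@2): 4 holes -> [(0, 1), (0, 2), (2, 0), (2, 3)]
Unfold 2 (reflect across v@4): 8 holes -> [(0, 1), (0, 2), (0, 5), (0, 6), (2, 0), (2, 3), (2, 4), (2, 7)]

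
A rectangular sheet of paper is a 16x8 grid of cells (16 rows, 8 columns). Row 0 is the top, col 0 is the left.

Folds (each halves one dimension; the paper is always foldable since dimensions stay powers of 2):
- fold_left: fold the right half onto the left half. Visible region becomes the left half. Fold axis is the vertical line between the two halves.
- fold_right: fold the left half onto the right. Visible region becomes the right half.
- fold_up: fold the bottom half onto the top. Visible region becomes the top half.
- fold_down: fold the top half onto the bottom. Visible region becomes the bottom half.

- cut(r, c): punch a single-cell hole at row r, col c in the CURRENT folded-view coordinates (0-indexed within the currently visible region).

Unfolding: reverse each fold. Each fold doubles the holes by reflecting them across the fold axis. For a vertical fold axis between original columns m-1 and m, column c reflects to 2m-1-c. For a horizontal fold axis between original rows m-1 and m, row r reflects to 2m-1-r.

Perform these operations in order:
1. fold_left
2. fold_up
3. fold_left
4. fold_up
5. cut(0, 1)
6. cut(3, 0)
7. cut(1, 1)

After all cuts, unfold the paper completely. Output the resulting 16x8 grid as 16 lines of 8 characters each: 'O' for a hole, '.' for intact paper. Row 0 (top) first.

Op 1 fold_left: fold axis v@4; visible region now rows[0,16) x cols[0,4) = 16x4
Op 2 fold_up: fold axis h@8; visible region now rows[0,8) x cols[0,4) = 8x4
Op 3 fold_left: fold axis v@2; visible region now rows[0,8) x cols[0,2) = 8x2
Op 4 fold_up: fold axis h@4; visible region now rows[0,4) x cols[0,2) = 4x2
Op 5 cut(0, 1): punch at orig (0,1); cuts so far [(0, 1)]; region rows[0,4) x cols[0,2) = 4x2
Op 6 cut(3, 0): punch at orig (3,0); cuts so far [(0, 1), (3, 0)]; region rows[0,4) x cols[0,2) = 4x2
Op 7 cut(1, 1): punch at orig (1,1); cuts so far [(0, 1), (1, 1), (3, 0)]; region rows[0,4) x cols[0,2) = 4x2
Unfold 1 (reflect across h@4): 6 holes -> [(0, 1), (1, 1), (3, 0), (4, 0), (6, 1), (7, 1)]
Unfold 2 (reflect across v@2): 12 holes -> [(0, 1), (0, 2), (1, 1), (1, 2), (3, 0), (3, 3), (4, 0), (4, 3), (6, 1), (6, 2), (7, 1), (7, 2)]
Unfold 3 (reflect across h@8): 24 holes -> [(0, 1), (0, 2), (1, 1), (1, 2), (3, 0), (3, 3), (4, 0), (4, 3), (6, 1), (6, 2), (7, 1), (7, 2), (8, 1), (8, 2), (9, 1), (9, 2), (11, 0), (11, 3), (12, 0), (12, 3), (14, 1), (14, 2), (15, 1), (15, 2)]
Unfold 4 (reflect across v@4): 48 holes -> [(0, 1), (0, 2), (0, 5), (0, 6), (1, 1), (1, 2), (1, 5), (1, 6), (3, 0), (3, 3), (3, 4), (3, 7), (4, 0), (4, 3), (4, 4), (4, 7), (6, 1), (6, 2), (6, 5), (6, 6), (7, 1), (7, 2), (7, 5), (7, 6), (8, 1), (8, 2), (8, 5), (8, 6), (9, 1), (9, 2), (9, 5), (9, 6), (11, 0), (11, 3), (11, 4), (11, 7), (12, 0), (12, 3), (12, 4), (12, 7), (14, 1), (14, 2), (14, 5), (14, 6), (15, 1), (15, 2), (15, 5), (15, 6)]

Answer: .OO..OO.
.OO..OO.
........
O..OO..O
O..OO..O
........
.OO..OO.
.OO..OO.
.OO..OO.
.OO..OO.
........
O..OO..O
O..OO..O
........
.OO..OO.
.OO..OO.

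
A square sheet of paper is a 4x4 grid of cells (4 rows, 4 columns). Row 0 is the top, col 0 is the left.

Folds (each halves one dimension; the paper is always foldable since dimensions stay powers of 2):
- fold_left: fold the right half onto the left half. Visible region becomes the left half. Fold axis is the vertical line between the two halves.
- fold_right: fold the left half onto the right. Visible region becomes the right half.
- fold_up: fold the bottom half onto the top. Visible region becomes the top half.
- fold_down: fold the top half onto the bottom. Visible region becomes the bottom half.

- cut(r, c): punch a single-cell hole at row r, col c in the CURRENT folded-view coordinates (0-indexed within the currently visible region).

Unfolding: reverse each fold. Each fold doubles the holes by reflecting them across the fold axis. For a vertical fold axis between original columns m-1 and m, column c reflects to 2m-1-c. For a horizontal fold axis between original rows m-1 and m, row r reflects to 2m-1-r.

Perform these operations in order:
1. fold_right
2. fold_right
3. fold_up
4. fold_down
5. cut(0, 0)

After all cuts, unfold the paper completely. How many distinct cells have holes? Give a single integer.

Answer: 16

Derivation:
Op 1 fold_right: fold axis v@2; visible region now rows[0,4) x cols[2,4) = 4x2
Op 2 fold_right: fold axis v@3; visible region now rows[0,4) x cols[3,4) = 4x1
Op 3 fold_up: fold axis h@2; visible region now rows[0,2) x cols[3,4) = 2x1
Op 4 fold_down: fold axis h@1; visible region now rows[1,2) x cols[3,4) = 1x1
Op 5 cut(0, 0): punch at orig (1,3); cuts so far [(1, 3)]; region rows[1,2) x cols[3,4) = 1x1
Unfold 1 (reflect across h@1): 2 holes -> [(0, 3), (1, 3)]
Unfold 2 (reflect across h@2): 4 holes -> [(0, 3), (1, 3), (2, 3), (3, 3)]
Unfold 3 (reflect across v@3): 8 holes -> [(0, 2), (0, 3), (1, 2), (1, 3), (2, 2), (2, 3), (3, 2), (3, 3)]
Unfold 4 (reflect across v@2): 16 holes -> [(0, 0), (0, 1), (0, 2), (0, 3), (1, 0), (1, 1), (1, 2), (1, 3), (2, 0), (2, 1), (2, 2), (2, 3), (3, 0), (3, 1), (3, 2), (3, 3)]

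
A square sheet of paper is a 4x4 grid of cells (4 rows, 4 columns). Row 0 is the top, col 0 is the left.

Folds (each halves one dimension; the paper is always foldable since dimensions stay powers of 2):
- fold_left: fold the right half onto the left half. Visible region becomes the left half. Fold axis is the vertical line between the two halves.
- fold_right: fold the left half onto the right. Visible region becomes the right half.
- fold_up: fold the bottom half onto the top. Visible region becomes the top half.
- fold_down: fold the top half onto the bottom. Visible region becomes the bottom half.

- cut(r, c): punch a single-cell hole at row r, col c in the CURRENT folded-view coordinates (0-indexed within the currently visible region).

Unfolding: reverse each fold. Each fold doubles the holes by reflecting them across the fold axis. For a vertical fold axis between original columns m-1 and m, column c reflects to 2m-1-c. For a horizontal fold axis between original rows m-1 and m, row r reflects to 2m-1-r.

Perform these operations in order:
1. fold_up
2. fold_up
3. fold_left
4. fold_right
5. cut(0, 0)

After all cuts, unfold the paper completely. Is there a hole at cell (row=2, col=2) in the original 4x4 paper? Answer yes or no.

Op 1 fold_up: fold axis h@2; visible region now rows[0,2) x cols[0,4) = 2x4
Op 2 fold_up: fold axis h@1; visible region now rows[0,1) x cols[0,4) = 1x4
Op 3 fold_left: fold axis v@2; visible region now rows[0,1) x cols[0,2) = 1x2
Op 4 fold_right: fold axis v@1; visible region now rows[0,1) x cols[1,2) = 1x1
Op 5 cut(0, 0): punch at orig (0,1); cuts so far [(0, 1)]; region rows[0,1) x cols[1,2) = 1x1
Unfold 1 (reflect across v@1): 2 holes -> [(0, 0), (0, 1)]
Unfold 2 (reflect across v@2): 4 holes -> [(0, 0), (0, 1), (0, 2), (0, 3)]
Unfold 3 (reflect across h@1): 8 holes -> [(0, 0), (0, 1), (0, 2), (0, 3), (1, 0), (1, 1), (1, 2), (1, 3)]
Unfold 4 (reflect across h@2): 16 holes -> [(0, 0), (0, 1), (0, 2), (0, 3), (1, 0), (1, 1), (1, 2), (1, 3), (2, 0), (2, 1), (2, 2), (2, 3), (3, 0), (3, 1), (3, 2), (3, 3)]
Holes: [(0, 0), (0, 1), (0, 2), (0, 3), (1, 0), (1, 1), (1, 2), (1, 3), (2, 0), (2, 1), (2, 2), (2, 3), (3, 0), (3, 1), (3, 2), (3, 3)]

Answer: yes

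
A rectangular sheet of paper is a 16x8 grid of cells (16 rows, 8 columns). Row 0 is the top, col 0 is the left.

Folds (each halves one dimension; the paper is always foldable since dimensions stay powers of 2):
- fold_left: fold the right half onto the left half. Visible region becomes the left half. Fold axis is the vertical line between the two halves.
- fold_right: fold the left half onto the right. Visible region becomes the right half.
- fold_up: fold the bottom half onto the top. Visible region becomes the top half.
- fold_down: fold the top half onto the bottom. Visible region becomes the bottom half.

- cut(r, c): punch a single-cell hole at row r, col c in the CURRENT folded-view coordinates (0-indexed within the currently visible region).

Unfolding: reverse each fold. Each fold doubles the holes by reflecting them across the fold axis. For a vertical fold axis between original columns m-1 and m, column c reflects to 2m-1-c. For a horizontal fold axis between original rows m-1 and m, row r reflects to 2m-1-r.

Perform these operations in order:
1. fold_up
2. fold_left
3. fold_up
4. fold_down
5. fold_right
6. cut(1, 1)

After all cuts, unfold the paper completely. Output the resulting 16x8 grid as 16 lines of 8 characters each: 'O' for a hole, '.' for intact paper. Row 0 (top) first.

Answer: O..OO..O
........
........
O..OO..O
O..OO..O
........
........
O..OO..O
O..OO..O
........
........
O..OO..O
O..OO..O
........
........
O..OO..O

Derivation:
Op 1 fold_up: fold axis h@8; visible region now rows[0,8) x cols[0,8) = 8x8
Op 2 fold_left: fold axis v@4; visible region now rows[0,8) x cols[0,4) = 8x4
Op 3 fold_up: fold axis h@4; visible region now rows[0,4) x cols[0,4) = 4x4
Op 4 fold_down: fold axis h@2; visible region now rows[2,4) x cols[0,4) = 2x4
Op 5 fold_right: fold axis v@2; visible region now rows[2,4) x cols[2,4) = 2x2
Op 6 cut(1, 1): punch at orig (3,3); cuts so far [(3, 3)]; region rows[2,4) x cols[2,4) = 2x2
Unfold 1 (reflect across v@2): 2 holes -> [(3, 0), (3, 3)]
Unfold 2 (reflect across h@2): 4 holes -> [(0, 0), (0, 3), (3, 0), (3, 3)]
Unfold 3 (reflect across h@4): 8 holes -> [(0, 0), (0, 3), (3, 0), (3, 3), (4, 0), (4, 3), (7, 0), (7, 3)]
Unfold 4 (reflect across v@4): 16 holes -> [(0, 0), (0, 3), (0, 4), (0, 7), (3, 0), (3, 3), (3, 4), (3, 7), (4, 0), (4, 3), (4, 4), (4, 7), (7, 0), (7, 3), (7, 4), (7, 7)]
Unfold 5 (reflect across h@8): 32 holes -> [(0, 0), (0, 3), (0, 4), (0, 7), (3, 0), (3, 3), (3, 4), (3, 7), (4, 0), (4, 3), (4, 4), (4, 7), (7, 0), (7, 3), (7, 4), (7, 7), (8, 0), (8, 3), (8, 4), (8, 7), (11, 0), (11, 3), (11, 4), (11, 7), (12, 0), (12, 3), (12, 4), (12, 7), (15, 0), (15, 3), (15, 4), (15, 7)]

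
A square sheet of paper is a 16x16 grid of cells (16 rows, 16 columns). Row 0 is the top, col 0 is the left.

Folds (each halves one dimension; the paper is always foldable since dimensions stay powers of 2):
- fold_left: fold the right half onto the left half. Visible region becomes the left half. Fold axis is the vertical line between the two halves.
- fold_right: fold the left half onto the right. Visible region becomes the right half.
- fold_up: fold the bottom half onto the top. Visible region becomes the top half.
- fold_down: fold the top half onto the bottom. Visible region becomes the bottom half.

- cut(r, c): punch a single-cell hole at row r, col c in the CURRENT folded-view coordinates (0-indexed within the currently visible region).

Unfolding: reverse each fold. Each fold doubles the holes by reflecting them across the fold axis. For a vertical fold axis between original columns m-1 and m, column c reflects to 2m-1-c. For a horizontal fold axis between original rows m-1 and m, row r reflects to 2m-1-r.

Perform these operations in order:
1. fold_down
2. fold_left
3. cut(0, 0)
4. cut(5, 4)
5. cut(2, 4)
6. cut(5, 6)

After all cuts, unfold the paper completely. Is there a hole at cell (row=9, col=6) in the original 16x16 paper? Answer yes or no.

Answer: no

Derivation:
Op 1 fold_down: fold axis h@8; visible region now rows[8,16) x cols[0,16) = 8x16
Op 2 fold_left: fold axis v@8; visible region now rows[8,16) x cols[0,8) = 8x8
Op 3 cut(0, 0): punch at orig (8,0); cuts so far [(8, 0)]; region rows[8,16) x cols[0,8) = 8x8
Op 4 cut(5, 4): punch at orig (13,4); cuts so far [(8, 0), (13, 4)]; region rows[8,16) x cols[0,8) = 8x8
Op 5 cut(2, 4): punch at orig (10,4); cuts so far [(8, 0), (10, 4), (13, 4)]; region rows[8,16) x cols[0,8) = 8x8
Op 6 cut(5, 6): punch at orig (13,6); cuts so far [(8, 0), (10, 4), (13, 4), (13, 6)]; region rows[8,16) x cols[0,8) = 8x8
Unfold 1 (reflect across v@8): 8 holes -> [(8, 0), (8, 15), (10, 4), (10, 11), (13, 4), (13, 6), (13, 9), (13, 11)]
Unfold 2 (reflect across h@8): 16 holes -> [(2, 4), (2, 6), (2, 9), (2, 11), (5, 4), (5, 11), (7, 0), (7, 15), (8, 0), (8, 15), (10, 4), (10, 11), (13, 4), (13, 6), (13, 9), (13, 11)]
Holes: [(2, 4), (2, 6), (2, 9), (2, 11), (5, 4), (5, 11), (7, 0), (7, 15), (8, 0), (8, 15), (10, 4), (10, 11), (13, 4), (13, 6), (13, 9), (13, 11)]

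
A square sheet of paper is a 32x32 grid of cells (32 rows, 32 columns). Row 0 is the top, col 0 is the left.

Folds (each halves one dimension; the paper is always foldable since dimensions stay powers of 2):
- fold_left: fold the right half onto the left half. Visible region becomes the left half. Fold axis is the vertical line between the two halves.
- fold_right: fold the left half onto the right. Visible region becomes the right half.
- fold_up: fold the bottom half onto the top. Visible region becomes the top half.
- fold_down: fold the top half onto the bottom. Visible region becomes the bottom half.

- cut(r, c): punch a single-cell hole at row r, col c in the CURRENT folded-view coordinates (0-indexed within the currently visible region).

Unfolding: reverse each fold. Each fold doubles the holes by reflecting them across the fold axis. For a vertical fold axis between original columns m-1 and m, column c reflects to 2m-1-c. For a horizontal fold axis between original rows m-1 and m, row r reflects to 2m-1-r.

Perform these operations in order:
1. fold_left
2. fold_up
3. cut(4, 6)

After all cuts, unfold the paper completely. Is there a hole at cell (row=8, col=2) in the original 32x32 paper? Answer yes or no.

Answer: no

Derivation:
Op 1 fold_left: fold axis v@16; visible region now rows[0,32) x cols[0,16) = 32x16
Op 2 fold_up: fold axis h@16; visible region now rows[0,16) x cols[0,16) = 16x16
Op 3 cut(4, 6): punch at orig (4,6); cuts so far [(4, 6)]; region rows[0,16) x cols[0,16) = 16x16
Unfold 1 (reflect across h@16): 2 holes -> [(4, 6), (27, 6)]
Unfold 2 (reflect across v@16): 4 holes -> [(4, 6), (4, 25), (27, 6), (27, 25)]
Holes: [(4, 6), (4, 25), (27, 6), (27, 25)]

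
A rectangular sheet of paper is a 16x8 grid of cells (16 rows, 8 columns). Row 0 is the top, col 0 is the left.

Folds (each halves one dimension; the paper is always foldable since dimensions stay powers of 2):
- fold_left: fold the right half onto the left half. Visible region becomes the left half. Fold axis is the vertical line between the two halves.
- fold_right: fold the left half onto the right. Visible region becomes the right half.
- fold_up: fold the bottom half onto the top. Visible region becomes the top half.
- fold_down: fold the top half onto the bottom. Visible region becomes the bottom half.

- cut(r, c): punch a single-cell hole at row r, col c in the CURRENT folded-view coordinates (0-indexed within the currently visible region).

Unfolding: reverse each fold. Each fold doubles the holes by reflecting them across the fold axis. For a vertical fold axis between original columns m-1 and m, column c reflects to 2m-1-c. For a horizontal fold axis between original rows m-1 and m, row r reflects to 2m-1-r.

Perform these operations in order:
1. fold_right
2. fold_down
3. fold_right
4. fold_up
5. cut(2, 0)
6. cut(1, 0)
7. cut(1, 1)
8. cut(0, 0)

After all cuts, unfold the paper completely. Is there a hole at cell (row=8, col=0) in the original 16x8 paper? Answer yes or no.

Answer: no

Derivation:
Op 1 fold_right: fold axis v@4; visible region now rows[0,16) x cols[4,8) = 16x4
Op 2 fold_down: fold axis h@8; visible region now rows[8,16) x cols[4,8) = 8x4
Op 3 fold_right: fold axis v@6; visible region now rows[8,16) x cols[6,8) = 8x2
Op 4 fold_up: fold axis h@12; visible region now rows[8,12) x cols[6,8) = 4x2
Op 5 cut(2, 0): punch at orig (10,6); cuts so far [(10, 6)]; region rows[8,12) x cols[6,8) = 4x2
Op 6 cut(1, 0): punch at orig (9,6); cuts so far [(9, 6), (10, 6)]; region rows[8,12) x cols[6,8) = 4x2
Op 7 cut(1, 1): punch at orig (9,7); cuts so far [(9, 6), (9, 7), (10, 6)]; region rows[8,12) x cols[6,8) = 4x2
Op 8 cut(0, 0): punch at orig (8,6); cuts so far [(8, 6), (9, 6), (9, 7), (10, 6)]; region rows[8,12) x cols[6,8) = 4x2
Unfold 1 (reflect across h@12): 8 holes -> [(8, 6), (9, 6), (9, 7), (10, 6), (13, 6), (14, 6), (14, 7), (15, 6)]
Unfold 2 (reflect across v@6): 16 holes -> [(8, 5), (8, 6), (9, 4), (9, 5), (9, 6), (9, 7), (10, 5), (10, 6), (13, 5), (13, 6), (14, 4), (14, 5), (14, 6), (14, 7), (15, 5), (15, 6)]
Unfold 3 (reflect across h@8): 32 holes -> [(0, 5), (0, 6), (1, 4), (1, 5), (1, 6), (1, 7), (2, 5), (2, 6), (5, 5), (5, 6), (6, 4), (6, 5), (6, 6), (6, 7), (7, 5), (7, 6), (8, 5), (8, 6), (9, 4), (9, 5), (9, 6), (9, 7), (10, 5), (10, 6), (13, 5), (13, 6), (14, 4), (14, 5), (14, 6), (14, 7), (15, 5), (15, 6)]
Unfold 4 (reflect across v@4): 64 holes -> [(0, 1), (0, 2), (0, 5), (0, 6), (1, 0), (1, 1), (1, 2), (1, 3), (1, 4), (1, 5), (1, 6), (1, 7), (2, 1), (2, 2), (2, 5), (2, 6), (5, 1), (5, 2), (5, 5), (5, 6), (6, 0), (6, 1), (6, 2), (6, 3), (6, 4), (6, 5), (6, 6), (6, 7), (7, 1), (7, 2), (7, 5), (7, 6), (8, 1), (8, 2), (8, 5), (8, 6), (9, 0), (9, 1), (9, 2), (9, 3), (9, 4), (9, 5), (9, 6), (9, 7), (10, 1), (10, 2), (10, 5), (10, 6), (13, 1), (13, 2), (13, 5), (13, 6), (14, 0), (14, 1), (14, 2), (14, 3), (14, 4), (14, 5), (14, 6), (14, 7), (15, 1), (15, 2), (15, 5), (15, 6)]
Holes: [(0, 1), (0, 2), (0, 5), (0, 6), (1, 0), (1, 1), (1, 2), (1, 3), (1, 4), (1, 5), (1, 6), (1, 7), (2, 1), (2, 2), (2, 5), (2, 6), (5, 1), (5, 2), (5, 5), (5, 6), (6, 0), (6, 1), (6, 2), (6, 3), (6, 4), (6, 5), (6, 6), (6, 7), (7, 1), (7, 2), (7, 5), (7, 6), (8, 1), (8, 2), (8, 5), (8, 6), (9, 0), (9, 1), (9, 2), (9, 3), (9, 4), (9, 5), (9, 6), (9, 7), (10, 1), (10, 2), (10, 5), (10, 6), (13, 1), (13, 2), (13, 5), (13, 6), (14, 0), (14, 1), (14, 2), (14, 3), (14, 4), (14, 5), (14, 6), (14, 7), (15, 1), (15, 2), (15, 5), (15, 6)]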